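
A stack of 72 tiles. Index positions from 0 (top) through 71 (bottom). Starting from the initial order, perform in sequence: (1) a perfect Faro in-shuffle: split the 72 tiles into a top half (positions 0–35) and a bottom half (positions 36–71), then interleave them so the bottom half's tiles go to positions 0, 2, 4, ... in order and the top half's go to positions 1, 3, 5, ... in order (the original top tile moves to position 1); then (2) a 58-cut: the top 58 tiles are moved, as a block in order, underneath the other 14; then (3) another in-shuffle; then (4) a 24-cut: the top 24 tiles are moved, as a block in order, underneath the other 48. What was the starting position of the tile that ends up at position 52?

48

Undo the operations in reverse order, starting from position 52:
  undo op 4 (cut 24): 52 ← 4
  undo op 3 (in-shuffle, from bottom half): 4 ← 38
  undo op 2 (cut 58): 38 ← 24
  undo op 1 (in-shuffle, from bottom half): 24 ← 48
So the tile at position 52 came from original position 48.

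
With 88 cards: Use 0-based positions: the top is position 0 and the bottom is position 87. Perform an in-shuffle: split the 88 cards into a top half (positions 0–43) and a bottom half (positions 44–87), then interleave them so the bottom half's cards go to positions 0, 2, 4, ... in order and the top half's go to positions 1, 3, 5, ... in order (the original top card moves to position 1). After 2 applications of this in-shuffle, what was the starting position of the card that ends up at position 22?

27

Work backwards from position 22, undoing one in-shuffle at a time:
22 ← 55 ← 27
So the card now at position 22 started at position 27.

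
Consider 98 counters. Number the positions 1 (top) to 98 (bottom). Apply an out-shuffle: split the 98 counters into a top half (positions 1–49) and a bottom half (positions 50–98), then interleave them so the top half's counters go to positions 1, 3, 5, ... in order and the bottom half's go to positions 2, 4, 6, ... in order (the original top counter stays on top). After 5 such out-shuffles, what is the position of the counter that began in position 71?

10

Track the counter's position through each out-shuffle:
71 → 44 → 87 → 76 → 54 → 10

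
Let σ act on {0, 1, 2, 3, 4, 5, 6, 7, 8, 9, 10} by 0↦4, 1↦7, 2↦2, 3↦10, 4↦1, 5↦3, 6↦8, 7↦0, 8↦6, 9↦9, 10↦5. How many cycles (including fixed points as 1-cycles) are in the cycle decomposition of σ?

Cycle decomposition: (0 4 1 7) (2) (3 10 5) (6 8) (9).
5 cycles.

5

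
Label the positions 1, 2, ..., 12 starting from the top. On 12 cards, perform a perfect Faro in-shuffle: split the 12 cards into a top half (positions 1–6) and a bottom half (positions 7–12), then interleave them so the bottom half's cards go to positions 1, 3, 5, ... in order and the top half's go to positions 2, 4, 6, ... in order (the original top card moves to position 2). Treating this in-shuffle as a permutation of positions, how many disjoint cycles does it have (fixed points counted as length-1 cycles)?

1

Trace each unvisited position around until it returns:
(1 2 4 8 3 6 ... len 12)
1 cycle in total.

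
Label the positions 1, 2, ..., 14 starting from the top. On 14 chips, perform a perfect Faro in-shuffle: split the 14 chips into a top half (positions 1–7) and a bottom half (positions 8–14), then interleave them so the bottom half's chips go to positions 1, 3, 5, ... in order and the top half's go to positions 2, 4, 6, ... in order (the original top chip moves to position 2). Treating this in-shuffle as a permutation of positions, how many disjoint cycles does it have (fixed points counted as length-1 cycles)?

Trace each unvisited position around until it returns:
(1 2 4 8) (3 6 12 9) (5 10) (7 14 13 11)
4 cycles in total.

4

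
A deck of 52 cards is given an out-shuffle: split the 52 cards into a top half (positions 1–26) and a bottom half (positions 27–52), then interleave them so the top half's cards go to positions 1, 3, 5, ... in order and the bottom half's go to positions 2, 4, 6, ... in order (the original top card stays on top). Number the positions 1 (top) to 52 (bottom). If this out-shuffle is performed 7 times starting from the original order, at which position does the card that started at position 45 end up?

23

Track the card's position through each out-shuffle:
45 → 38 → 24 → 47 → 42 → 32 → 12 → 23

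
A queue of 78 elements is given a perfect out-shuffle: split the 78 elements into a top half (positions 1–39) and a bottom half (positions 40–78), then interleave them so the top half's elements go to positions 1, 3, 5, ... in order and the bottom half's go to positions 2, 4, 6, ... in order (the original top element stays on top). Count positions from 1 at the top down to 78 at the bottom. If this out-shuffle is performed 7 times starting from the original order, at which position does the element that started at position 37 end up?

66

Track the element's position through each out-shuffle:
37 → 73 → 68 → 58 → 38 → 75 → 72 → 66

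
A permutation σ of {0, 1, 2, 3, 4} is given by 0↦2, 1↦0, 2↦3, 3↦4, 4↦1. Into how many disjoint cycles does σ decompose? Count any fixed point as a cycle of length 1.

Cycle decomposition: (0 2 3 4 1).
1 cycle.

1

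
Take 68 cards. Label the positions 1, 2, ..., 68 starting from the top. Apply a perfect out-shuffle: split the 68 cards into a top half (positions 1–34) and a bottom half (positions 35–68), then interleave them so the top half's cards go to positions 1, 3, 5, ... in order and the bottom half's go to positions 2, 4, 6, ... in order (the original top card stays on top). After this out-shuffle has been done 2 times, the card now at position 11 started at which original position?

Work backwards from position 11, undoing one out-shuffle at a time:
11 ← 6 ← 37
So the card now at position 11 started at position 37.

37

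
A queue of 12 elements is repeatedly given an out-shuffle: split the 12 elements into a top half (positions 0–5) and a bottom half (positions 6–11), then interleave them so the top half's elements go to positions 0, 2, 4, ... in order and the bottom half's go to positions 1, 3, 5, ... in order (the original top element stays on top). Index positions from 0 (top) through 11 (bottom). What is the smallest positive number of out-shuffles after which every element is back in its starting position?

The out-shuffle permutes the 12 positions with cycle lengths [1, 1, 10].
Every element is home exactly when every cycle has completed a whole number of laps, i.e. after lcm(1, 10) = 10 out-shuffles.

10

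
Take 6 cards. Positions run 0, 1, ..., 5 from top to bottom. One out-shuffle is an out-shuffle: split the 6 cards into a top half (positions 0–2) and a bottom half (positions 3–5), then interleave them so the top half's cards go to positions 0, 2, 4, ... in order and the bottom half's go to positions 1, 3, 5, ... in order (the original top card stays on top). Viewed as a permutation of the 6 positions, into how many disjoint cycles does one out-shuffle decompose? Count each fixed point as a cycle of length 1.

3

Trace each unvisited position around until it returns:
(0) (1 2 4 3) (5)
3 cycles in total.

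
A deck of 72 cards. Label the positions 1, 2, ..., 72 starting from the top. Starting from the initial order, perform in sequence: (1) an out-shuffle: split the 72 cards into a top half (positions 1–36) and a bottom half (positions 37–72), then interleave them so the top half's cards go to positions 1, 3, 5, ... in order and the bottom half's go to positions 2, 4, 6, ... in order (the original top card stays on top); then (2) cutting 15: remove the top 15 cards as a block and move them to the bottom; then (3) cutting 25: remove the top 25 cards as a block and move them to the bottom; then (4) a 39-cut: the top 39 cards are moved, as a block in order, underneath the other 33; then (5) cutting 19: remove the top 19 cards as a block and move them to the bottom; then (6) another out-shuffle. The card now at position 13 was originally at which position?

17

Undo the operations in reverse order, starting from position 13:
  undo op 6 (out-shuffle, from top half): 13 ← 7
  undo op 5 (cut 19): 7 ← 26
  undo op 4 (cut 39): 26 ← 65
  undo op 3 (cut 25): 65 ← 18
  undo op 2 (cut 15): 18 ← 33
  undo op 1 (out-shuffle, from top half): 33 ← 17
So the card at position 13 came from original position 17.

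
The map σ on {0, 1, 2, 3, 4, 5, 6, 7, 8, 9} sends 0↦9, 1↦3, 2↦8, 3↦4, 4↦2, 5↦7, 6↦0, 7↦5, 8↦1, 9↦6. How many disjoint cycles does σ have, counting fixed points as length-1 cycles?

Cycle decomposition: (0 9 6) (1 3 4 2 8) (5 7).
3 cycles.

3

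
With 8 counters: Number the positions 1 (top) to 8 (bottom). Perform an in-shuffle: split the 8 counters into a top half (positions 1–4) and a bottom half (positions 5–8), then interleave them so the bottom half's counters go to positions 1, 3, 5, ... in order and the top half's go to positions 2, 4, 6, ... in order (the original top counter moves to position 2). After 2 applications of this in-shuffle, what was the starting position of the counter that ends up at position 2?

5

Work backwards from position 2, undoing one in-shuffle at a time:
2 ← 1 ← 5
So the counter now at position 2 started at position 5.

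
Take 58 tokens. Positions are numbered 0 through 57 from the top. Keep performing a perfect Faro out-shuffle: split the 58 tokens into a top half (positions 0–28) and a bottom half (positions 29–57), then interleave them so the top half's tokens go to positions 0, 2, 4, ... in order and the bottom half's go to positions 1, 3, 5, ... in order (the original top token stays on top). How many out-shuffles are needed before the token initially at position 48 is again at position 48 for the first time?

18

Follow position 48 under repeated out-shuffles:
48 → 39 → 21 → 42 → 27 → 54 → 51 → 45 → 33 → 9 → 18 → 36 → 15 → 30 → 3 → 6 → 12 → 24 → 48
It first returns after 18 out-shuffles.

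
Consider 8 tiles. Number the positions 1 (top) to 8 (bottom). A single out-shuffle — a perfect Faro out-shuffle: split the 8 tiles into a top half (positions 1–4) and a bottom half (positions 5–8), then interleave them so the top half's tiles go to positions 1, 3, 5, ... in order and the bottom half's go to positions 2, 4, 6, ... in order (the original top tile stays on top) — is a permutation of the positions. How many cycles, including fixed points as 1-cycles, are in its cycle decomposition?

Trace each unvisited position around until it returns:
(1) (2 3 5) (4 7 6) (8)
4 cycles in total.

4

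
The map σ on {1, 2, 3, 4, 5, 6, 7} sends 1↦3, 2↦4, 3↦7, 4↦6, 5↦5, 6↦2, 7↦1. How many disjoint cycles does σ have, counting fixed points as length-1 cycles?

Cycle decomposition: (1 3 7) (2 4 6) (5).
3 cycles.

3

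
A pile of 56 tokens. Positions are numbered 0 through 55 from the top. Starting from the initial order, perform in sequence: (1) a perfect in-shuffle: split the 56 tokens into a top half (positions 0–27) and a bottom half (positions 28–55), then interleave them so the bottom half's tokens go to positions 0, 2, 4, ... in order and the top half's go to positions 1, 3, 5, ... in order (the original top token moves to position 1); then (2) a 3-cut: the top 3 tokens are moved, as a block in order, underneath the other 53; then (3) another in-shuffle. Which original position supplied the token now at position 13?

4

Undo the operations in reverse order, starting from position 13:
  undo op 3 (in-shuffle, from top half): 13 ← 6
  undo op 2 (cut 3): 6 ← 9
  undo op 1 (in-shuffle, from top half): 9 ← 4
So the token at position 13 came from original position 4.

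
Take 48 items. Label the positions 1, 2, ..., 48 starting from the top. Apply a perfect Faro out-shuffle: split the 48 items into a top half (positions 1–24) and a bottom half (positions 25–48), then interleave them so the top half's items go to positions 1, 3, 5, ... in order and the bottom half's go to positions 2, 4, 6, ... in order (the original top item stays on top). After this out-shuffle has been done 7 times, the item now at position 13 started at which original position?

Work backwards from position 13, undoing one out-shuffle at a time:
13 ← 7 ← 4 ← 26 ← 37 ← 19 ← 10 ← 29
So the item now at position 13 started at position 29.

29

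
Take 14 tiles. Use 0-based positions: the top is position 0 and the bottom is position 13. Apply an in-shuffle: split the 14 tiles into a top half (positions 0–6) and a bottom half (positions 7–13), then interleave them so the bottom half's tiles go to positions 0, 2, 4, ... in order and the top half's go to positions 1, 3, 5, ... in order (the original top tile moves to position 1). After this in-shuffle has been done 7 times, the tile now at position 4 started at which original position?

Work backwards from position 4, undoing one in-shuffle at a time:
4 ← 9 ← 4 ← 9 ← 4 ← 9 ← 4 ← 9
So the tile now at position 4 started at position 9.

9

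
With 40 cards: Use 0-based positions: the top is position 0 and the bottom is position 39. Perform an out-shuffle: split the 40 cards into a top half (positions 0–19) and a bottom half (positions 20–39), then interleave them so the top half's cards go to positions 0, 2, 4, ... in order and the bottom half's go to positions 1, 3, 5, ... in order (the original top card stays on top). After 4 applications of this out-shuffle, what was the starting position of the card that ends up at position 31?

Work backwards from position 31, undoing one out-shuffle at a time:
31 ← 35 ← 37 ← 38 ← 19
So the card now at position 31 started at position 19.

19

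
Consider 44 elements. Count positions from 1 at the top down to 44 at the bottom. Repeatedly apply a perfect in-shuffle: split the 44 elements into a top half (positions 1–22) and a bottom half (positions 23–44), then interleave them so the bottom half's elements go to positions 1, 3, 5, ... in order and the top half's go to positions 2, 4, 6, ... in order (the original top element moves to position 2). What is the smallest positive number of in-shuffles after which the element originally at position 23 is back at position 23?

12

Follow position 23 under repeated in-shuffles:
23 → 1 → 2 → 4 → 8 → 16 → 32 → 19 → 38 → 31 → 17 → 34 → 23
It first returns after 12 in-shuffles.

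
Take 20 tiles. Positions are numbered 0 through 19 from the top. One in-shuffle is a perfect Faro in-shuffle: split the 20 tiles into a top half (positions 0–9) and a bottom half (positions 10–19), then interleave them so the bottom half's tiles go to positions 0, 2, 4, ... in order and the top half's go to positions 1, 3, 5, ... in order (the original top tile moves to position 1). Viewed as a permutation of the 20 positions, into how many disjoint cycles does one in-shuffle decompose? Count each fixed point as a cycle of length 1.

Trace each unvisited position around until it returns:
(0 1 3 7 15 10) (2 5 11) (4 9 19 18 16 12) (6 13) (8 17 14)
5 cycles in total.

5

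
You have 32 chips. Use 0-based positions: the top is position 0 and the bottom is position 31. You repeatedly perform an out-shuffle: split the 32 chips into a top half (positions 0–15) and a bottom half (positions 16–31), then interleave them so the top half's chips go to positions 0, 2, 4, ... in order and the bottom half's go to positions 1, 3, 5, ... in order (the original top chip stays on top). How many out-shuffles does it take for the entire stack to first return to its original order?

5

The out-shuffle permutes the 32 positions with cycle lengths [1, 1, 5, 5, 5, 5, 5, 5].
Every chip is home exactly when every cycle has completed a whole number of laps, i.e. after lcm(1, 5) = 5 out-shuffles.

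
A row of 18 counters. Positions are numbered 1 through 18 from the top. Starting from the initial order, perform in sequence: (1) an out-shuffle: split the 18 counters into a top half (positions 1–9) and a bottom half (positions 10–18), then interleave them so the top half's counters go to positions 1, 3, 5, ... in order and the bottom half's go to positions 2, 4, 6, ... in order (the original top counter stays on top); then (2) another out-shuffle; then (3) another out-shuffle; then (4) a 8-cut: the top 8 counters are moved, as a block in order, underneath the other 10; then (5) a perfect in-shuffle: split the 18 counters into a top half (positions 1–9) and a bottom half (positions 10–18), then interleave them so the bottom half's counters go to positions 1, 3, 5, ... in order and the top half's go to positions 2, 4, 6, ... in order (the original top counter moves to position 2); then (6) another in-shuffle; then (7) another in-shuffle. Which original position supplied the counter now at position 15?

3

Undo the operations in reverse order, starting from position 15:
  undo op 7 (in-shuffle, from bottom half): 15 ← 17
  undo op 6 (in-shuffle, from bottom half): 17 ← 18
  undo op 5 (in-shuffle, from top half): 18 ← 9
  undo op 4 (cut 8): 9 ← 17
  undo op 3 (out-shuffle, from top half): 17 ← 9
  undo op 2 (out-shuffle, from top half): 9 ← 5
  undo op 1 (out-shuffle, from top half): 5 ← 3
So the counter at position 15 came from original position 3.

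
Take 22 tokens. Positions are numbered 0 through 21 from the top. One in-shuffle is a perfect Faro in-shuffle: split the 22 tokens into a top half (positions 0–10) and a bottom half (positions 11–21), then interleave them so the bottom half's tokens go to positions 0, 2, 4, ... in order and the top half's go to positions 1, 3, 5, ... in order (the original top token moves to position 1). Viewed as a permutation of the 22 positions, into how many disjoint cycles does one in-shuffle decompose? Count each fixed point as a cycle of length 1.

Trace each unvisited position around until it returns:
(0 1 3 7 15 8 ... len 11) (4 9 19 16 10 21 ... len 11)
2 cycles in total.

2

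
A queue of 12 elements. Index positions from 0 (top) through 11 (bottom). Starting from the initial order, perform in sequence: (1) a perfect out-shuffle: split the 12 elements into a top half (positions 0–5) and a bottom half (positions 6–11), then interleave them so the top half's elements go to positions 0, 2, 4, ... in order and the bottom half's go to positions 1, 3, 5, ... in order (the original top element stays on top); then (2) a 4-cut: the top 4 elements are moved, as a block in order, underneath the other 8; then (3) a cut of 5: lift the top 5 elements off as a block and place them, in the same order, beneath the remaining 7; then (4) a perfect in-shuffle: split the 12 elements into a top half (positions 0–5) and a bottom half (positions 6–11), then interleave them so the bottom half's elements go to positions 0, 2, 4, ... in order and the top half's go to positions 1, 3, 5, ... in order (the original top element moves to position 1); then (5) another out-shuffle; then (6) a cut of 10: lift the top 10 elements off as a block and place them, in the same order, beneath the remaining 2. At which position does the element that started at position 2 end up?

Track the element from position 2 forward through each operation:
  after op 1 (out-shuffle): 2 → 4
  after op 2 (cut 4): 4 → 0
  after op 3 (cut 5): 0 → 7
  after op 4 (in-shuffle): 7 → 2
  after op 5 (out-shuffle): 2 → 4
  after op 6 (cut 10): 4 → 6

6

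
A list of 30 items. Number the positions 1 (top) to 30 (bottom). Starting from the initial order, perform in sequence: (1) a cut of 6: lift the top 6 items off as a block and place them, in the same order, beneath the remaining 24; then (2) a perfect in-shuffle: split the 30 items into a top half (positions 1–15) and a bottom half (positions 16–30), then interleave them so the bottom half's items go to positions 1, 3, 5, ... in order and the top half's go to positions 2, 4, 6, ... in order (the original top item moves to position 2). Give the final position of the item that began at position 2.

Track the item from position 2 forward through each operation:
  after op 1 (cut 6): 2 → 26
  after op 2 (in-shuffle): 26 → 21

21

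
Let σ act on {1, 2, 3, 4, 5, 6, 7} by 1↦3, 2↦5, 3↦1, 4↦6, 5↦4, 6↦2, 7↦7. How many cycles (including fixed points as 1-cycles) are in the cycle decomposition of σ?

3

Cycle decomposition: (1 3) (2 5 4 6) (7).
3 cycles.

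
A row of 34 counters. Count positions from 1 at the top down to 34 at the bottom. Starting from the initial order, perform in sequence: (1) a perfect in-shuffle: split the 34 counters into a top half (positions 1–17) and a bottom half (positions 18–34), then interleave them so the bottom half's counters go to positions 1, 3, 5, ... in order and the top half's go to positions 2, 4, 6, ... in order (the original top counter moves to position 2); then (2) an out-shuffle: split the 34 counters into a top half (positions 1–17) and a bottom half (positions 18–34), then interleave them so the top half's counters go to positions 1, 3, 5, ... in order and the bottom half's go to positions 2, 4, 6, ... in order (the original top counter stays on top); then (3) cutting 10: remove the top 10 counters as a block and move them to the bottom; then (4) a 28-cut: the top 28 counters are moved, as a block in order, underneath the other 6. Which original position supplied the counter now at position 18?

Undo the operations in reverse order, starting from position 18:
  undo op 4 (cut 28): 18 ← 12
  undo op 3 (cut 10): 12 ← 22
  undo op 2 (out-shuffle, from bottom half): 22 ← 28
  undo op 1 (in-shuffle, from top half): 28 ← 14
So the counter at position 18 came from original position 14.

14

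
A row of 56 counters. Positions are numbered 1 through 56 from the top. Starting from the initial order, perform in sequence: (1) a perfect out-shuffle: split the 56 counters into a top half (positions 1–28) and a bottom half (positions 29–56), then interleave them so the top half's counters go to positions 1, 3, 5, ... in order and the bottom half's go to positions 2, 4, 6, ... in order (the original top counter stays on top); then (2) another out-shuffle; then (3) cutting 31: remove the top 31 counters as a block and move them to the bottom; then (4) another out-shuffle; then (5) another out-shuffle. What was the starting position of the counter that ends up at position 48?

8

Undo the operations in reverse order, starting from position 48:
  undo op 5 (out-shuffle, from bottom half): 48 ← 52
  undo op 4 (out-shuffle, from bottom half): 52 ← 54
  undo op 3 (cut 31): 54 ← 29
  undo op 2 (out-shuffle, from top half): 29 ← 15
  undo op 1 (out-shuffle, from top half): 15 ← 8
So the counter at position 48 came from original position 8.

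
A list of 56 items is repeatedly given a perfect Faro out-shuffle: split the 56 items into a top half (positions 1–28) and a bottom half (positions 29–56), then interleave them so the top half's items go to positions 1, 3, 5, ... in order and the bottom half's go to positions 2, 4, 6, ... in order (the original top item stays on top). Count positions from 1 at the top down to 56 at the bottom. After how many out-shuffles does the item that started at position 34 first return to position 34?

Follow position 34 under repeated out-shuffles:
34 → 12 → 23 → 45 → 34
It first returns after 4 out-shuffles.

4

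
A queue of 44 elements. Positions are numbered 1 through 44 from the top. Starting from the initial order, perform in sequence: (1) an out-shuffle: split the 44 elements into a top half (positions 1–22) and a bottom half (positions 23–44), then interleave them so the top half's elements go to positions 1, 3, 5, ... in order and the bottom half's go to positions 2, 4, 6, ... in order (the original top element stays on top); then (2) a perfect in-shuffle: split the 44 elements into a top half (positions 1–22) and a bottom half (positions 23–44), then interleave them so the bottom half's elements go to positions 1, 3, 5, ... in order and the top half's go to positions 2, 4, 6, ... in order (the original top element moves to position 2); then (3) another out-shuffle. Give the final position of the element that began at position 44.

Track the element from position 44 forward through each operation:
  after op 1 (out-shuffle): 44 → 44
  after op 2 (in-shuffle): 44 → 43
  after op 3 (out-shuffle): 43 → 42

42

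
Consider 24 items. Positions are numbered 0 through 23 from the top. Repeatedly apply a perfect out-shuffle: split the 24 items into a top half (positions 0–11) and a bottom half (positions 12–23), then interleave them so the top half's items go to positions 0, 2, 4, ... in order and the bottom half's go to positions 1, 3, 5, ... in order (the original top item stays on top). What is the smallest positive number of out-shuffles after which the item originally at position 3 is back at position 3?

11

Follow position 3 under repeated out-shuffles:
3 → 6 → 12 → 1 → 2 → 4 → 8 → 16 → 9 → 18 → 13 → 3
It first returns after 11 out-shuffles.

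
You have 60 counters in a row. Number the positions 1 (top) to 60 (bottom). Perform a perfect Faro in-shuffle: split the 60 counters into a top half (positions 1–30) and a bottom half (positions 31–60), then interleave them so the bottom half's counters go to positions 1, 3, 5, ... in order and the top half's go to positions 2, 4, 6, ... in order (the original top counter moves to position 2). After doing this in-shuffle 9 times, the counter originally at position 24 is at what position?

Track the counter's position through each in-shuffle:
24 → 48 → 35 → 9 → 18 → 36 → 11 → 22 → 44 → 27

27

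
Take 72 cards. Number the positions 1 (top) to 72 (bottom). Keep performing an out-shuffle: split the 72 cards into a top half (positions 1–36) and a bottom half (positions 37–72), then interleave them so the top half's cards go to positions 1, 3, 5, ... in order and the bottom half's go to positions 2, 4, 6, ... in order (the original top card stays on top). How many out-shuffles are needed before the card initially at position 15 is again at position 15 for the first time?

35

Follow position 15 under repeated out-shuffles:
15 → 29 → 57 → 42 → 12 → 23 → 45 → 18 → ... → 15 (length 35)
It first returns after 35 out-shuffles.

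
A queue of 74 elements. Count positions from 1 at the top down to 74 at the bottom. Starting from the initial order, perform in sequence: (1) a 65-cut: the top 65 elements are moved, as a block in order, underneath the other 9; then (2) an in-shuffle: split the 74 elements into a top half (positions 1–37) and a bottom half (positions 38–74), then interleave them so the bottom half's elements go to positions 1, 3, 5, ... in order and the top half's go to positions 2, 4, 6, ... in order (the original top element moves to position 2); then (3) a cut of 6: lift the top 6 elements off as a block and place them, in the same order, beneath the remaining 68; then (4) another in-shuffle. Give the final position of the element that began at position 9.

60

Track the element from position 9 forward through each operation:
  after op 1 (cut 65): 9 → 18
  after op 2 (in-shuffle): 18 → 36
  after op 3 (cut 6): 36 → 30
  after op 4 (in-shuffle): 30 → 60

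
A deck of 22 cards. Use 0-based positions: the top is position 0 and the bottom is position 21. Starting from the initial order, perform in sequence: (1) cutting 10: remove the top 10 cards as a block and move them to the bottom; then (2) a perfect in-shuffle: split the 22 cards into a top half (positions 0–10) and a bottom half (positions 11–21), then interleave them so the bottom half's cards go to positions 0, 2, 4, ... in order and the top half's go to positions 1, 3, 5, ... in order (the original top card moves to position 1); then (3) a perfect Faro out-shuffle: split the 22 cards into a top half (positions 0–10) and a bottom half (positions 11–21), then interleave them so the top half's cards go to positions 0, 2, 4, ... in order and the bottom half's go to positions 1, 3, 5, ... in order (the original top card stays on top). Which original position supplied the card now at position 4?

Undo the operations in reverse order, starting from position 4:
  undo op 3 (out-shuffle, from top half): 4 ← 2
  undo op 2 (in-shuffle, from bottom half): 2 ← 12
  undo op 1 (cut 10): 12 ← 0
So the card at position 4 came from original position 0.

0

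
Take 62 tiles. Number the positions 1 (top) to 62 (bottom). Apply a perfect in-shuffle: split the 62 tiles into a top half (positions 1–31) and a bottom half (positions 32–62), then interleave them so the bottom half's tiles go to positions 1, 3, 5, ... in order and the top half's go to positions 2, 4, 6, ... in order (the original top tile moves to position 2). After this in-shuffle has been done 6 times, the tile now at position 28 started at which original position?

28

Work backwards from position 28, undoing one in-shuffle at a time:
28 ← 14 ← 7 ← 35 ← 49 ← 56 ← 28
So the tile now at position 28 started at position 28.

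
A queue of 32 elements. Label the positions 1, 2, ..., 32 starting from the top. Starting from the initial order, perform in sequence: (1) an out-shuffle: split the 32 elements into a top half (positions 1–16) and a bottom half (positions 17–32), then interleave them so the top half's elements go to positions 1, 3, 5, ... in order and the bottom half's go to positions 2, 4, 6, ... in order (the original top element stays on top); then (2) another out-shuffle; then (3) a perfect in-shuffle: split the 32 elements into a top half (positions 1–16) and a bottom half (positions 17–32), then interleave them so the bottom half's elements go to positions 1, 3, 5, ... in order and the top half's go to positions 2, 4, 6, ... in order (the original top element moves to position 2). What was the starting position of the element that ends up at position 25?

8

Undo the operations in reverse order, starting from position 25:
  undo op 3 (in-shuffle, from bottom half): 25 ← 29
  undo op 2 (out-shuffle, from top half): 29 ← 15
  undo op 1 (out-shuffle, from top half): 15 ← 8
So the element at position 25 came from original position 8.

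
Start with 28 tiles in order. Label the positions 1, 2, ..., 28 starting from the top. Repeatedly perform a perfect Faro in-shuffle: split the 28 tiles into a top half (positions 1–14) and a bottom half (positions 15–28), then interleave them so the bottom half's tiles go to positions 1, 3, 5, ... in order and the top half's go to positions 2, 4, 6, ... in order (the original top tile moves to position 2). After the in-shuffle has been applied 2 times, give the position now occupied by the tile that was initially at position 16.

Track the tile's position through each in-shuffle:
16 → 3 → 6

6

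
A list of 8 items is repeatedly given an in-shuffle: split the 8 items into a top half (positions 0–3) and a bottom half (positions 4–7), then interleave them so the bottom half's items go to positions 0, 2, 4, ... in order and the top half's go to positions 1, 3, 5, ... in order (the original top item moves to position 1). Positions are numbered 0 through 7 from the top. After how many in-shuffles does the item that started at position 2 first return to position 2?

2

Follow position 2 under repeated in-shuffles:
2 → 5 → 2
It first returns after 2 in-shuffles.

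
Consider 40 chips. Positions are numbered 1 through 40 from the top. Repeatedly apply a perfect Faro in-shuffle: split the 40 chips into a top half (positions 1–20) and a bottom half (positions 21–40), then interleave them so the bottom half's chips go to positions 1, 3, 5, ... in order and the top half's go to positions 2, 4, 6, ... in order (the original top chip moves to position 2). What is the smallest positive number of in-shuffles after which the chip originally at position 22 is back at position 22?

20

Follow position 22 under repeated in-shuffles:
22 → 3 → 6 → 12 → 24 → 7 → 14 → 28 → 15 → 30 → 19 → 38 → 35 → 29 → 17 → 34 → 27 → 13 → 26 → 11 → 22
It first returns after 20 in-shuffles.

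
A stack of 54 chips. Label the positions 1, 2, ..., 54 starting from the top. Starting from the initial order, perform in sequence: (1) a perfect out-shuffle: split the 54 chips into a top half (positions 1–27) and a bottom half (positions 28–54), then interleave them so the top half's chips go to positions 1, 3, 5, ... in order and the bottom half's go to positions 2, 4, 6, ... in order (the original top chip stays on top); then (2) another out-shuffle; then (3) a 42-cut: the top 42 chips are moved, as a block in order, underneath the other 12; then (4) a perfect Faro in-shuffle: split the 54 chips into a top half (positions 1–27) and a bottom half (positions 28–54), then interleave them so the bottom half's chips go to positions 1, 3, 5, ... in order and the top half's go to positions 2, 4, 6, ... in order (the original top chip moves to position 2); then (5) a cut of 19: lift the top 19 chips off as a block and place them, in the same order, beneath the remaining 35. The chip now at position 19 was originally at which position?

29

Undo the operations in reverse order, starting from position 19:
  undo op 5 (cut 19): 19 ← 38
  undo op 4 (in-shuffle, from top half): 38 ← 19
  undo op 3 (cut 42): 19 ← 7
  undo op 2 (out-shuffle, from top half): 7 ← 4
  undo op 1 (out-shuffle, from bottom half): 4 ← 29
So the chip at position 19 came from original position 29.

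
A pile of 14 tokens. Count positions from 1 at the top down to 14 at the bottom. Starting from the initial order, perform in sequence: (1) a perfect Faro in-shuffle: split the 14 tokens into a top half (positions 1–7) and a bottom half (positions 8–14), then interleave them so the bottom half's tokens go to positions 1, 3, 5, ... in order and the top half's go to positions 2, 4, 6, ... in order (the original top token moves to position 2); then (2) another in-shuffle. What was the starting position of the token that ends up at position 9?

6

Undo the operations in reverse order, starting from position 9:
  undo op 2 (in-shuffle, from bottom half): 9 ← 12
  undo op 1 (in-shuffle, from top half): 12 ← 6
So the token at position 9 came from original position 6.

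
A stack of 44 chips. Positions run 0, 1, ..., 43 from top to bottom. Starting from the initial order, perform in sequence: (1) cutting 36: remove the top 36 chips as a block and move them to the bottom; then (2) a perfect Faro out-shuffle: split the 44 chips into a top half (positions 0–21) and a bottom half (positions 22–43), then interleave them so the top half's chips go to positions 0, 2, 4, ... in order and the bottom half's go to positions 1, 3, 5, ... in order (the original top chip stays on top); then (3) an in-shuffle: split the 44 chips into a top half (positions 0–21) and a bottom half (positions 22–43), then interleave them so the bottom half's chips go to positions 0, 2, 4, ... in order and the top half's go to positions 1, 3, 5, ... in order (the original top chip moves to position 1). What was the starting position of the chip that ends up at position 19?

Undo the operations in reverse order, starting from position 19:
  undo op 3 (in-shuffle, from top half): 19 ← 9
  undo op 2 (out-shuffle, from bottom half): 9 ← 26
  undo op 1 (cut 36): 26 ← 18
So the chip at position 19 came from original position 18.

18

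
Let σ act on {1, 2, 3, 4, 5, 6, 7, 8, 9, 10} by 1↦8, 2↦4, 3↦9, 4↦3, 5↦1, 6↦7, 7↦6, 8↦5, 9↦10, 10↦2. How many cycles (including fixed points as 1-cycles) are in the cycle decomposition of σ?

3

Cycle decomposition: (1 8 5) (2 4 3 9 10) (6 7).
3 cycles.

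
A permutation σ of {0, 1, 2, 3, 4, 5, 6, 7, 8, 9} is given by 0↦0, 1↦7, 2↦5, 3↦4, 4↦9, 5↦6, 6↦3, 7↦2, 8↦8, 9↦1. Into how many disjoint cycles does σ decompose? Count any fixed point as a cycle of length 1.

Cycle decomposition: (0) (1 7 2 5 6 3 4 9) (8).
3 cycles.

3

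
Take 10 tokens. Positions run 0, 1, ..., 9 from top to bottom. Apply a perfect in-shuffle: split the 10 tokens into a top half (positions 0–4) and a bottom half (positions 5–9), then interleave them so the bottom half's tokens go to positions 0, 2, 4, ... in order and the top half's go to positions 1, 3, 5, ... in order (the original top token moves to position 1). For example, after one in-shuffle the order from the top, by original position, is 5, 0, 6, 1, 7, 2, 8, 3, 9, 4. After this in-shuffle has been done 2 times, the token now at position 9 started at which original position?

Work backwards from position 9, undoing one in-shuffle at a time:
9 ← 4 ← 7
So the token now at position 9 started at position 7.

7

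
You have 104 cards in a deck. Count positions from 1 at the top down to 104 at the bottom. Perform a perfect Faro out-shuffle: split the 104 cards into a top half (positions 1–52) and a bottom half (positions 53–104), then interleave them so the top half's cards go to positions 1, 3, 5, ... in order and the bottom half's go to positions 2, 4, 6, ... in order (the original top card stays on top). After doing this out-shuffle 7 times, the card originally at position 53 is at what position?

Track the card's position through each out-shuffle:
53 → 2 → 3 → 5 → 9 → 17 → 33 → 65

65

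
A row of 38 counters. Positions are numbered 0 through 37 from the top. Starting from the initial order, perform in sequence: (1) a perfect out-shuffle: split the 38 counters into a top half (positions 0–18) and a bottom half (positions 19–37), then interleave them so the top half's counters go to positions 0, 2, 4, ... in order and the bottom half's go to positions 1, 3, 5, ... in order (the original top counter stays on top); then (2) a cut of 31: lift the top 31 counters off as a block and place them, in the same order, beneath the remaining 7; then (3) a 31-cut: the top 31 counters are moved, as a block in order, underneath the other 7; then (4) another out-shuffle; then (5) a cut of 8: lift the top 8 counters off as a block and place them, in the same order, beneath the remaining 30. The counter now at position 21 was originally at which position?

28

Undo the operations in reverse order, starting from position 21:
  undo op 5 (cut 8): 21 ← 29
  undo op 4 (out-shuffle, from bottom half): 29 ← 33
  undo op 3 (cut 31): 33 ← 26
  undo op 2 (cut 31): 26 ← 19
  undo op 1 (out-shuffle, from bottom half): 19 ← 28
So the counter at position 21 came from original position 28.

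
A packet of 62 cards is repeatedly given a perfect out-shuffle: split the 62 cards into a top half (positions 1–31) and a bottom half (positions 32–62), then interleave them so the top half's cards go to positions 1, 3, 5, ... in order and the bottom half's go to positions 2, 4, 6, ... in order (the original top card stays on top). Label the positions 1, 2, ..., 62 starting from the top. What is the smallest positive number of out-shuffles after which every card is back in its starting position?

60

The out-shuffle permutes the 62 positions with cycle lengths [1, 1, 60].
Every card is home exactly when every cycle has completed a whole number of laps, i.e. after lcm(1, 60) = 60 out-shuffles.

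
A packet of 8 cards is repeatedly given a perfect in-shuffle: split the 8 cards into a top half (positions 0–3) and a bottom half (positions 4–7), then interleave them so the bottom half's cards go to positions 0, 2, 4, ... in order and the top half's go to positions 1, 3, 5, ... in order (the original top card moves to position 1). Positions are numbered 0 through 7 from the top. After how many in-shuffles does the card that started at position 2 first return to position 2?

2

Follow position 2 under repeated in-shuffles:
2 → 5 → 2
It first returns after 2 in-shuffles.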